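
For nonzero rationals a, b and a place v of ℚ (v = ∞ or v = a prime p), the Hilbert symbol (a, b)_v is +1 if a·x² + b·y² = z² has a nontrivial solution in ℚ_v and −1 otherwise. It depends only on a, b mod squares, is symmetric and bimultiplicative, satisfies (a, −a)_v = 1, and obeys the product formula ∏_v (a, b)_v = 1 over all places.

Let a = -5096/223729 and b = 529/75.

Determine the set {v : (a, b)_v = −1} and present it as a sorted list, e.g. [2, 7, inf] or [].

[]

Mod squares: a ≡ -26, b ≡ 3. Check v ∈ {∞, 2, 3, 5, 7, 11, 13, 23, 43}.
v=7: a=7^2·(≡4), b=7^0·(≡5) mod 7; (4|7)=+1, (5|7)=-1; (−1)^{2·0·3}·(+1)^0·(-1)^2 = +1.
v=13: a=13^1·(≡2), b=13^0·(≡10) mod 13; (2|13)=-1, (10|13)=+1; (−1)^{1·0·6}·(-1)^0·(+1)^1 = +1.
v=∞: -26 < 0 and 3 > 0  ⇒  (a,b)_∞ = +1.
v=5: a=5^0·(≡1), b=5^-2·(≡3) mod 5; (1|5)=+1, (3|5)=-1; (−1)^{0·-2·2}·(+1)^-2·(-1)^0 = +1.
v=3: a=3^0·(≡1), b=3^-1·(≡1) mod 3; (1|3)=+1, (1|3)=+1; (−1)^{0·-1·1}·(+1)^-1·(+1)^0 = +1.
v=2: v_2(a)=3, v_2(b)=0; units ≡ 3, 3 (mod 8); ε·ε+αω+βω = 1·1+3·1+0·1 ≡ 0  ⇒  (a,b)_2 = +1.
v=43: a=43^-2·(≡35), b=43^0·(≡34) mod 43; (35|43)=+1, (34|43)=-1; (−1)^{-2·0·21}·(+1)^0·(-1)^-2 = +1.
v=11: a=11^-2·(≡8), b=11^0·(≡5) mod 11; (8|11)=-1, (5|11)=+1; (−1)^{-2·0·5}·(-1)^0·(+1)^-2 = +1.
v=23: a=23^0·(≡7), b=23^2·(≡4) mod 23; (7|23)=-1, (4|23)=+1; (−1)^{0·2·11}·(-1)^2·(+1)^0 = +1.
Ram(a, b) = ∅: the form -26·x² + 3·y² − z² is isotropic over every ℚ_v, so by Hasse–Minkowski it is isotropic over ℚ.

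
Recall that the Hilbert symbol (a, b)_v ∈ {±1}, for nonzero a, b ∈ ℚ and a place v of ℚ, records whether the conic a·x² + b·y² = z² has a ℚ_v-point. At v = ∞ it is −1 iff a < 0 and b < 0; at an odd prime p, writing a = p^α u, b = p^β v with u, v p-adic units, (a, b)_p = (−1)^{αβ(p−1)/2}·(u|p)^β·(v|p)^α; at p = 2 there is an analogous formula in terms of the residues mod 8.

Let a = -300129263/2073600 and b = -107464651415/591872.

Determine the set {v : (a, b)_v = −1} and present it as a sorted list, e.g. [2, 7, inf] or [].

[5, 29, 47, inf]

Mod squares: a ≡ -47, b ≡ -13630. Check v ∈ {∞, 2, 3, 5, 7, 11, 17, 19, 29, 47}.
v=19: a=19^4·(≡14), b=19^4·(≡14) mod 19; (14|19)=-1, (14|19)=-1; (−1)^{4·4·9}·(-1)^4·(-1)^4 = +1.
v=7: a=7^2·(≡1), b=7^0·(≡5) mod 7; (1|7)=+1, (5|7)=-1; (−1)^{2·0·3}·(+1)^0·(-1)^2 = +1.
v=∞: -47 < 0 and -13630 < 0  ⇒  (a,b)_∞ = -1.
v=17: a=17^0·(≡1), b=17^-2·(≡8) mod 17; (1|17)=+1, (8|17)=+1; (−1)^{0·-2·8}·(+1)^-2·(+1)^0 = +1.
v=11: a=11^0·(≡6), b=11^2·(≡7) mod 11; (6|11)=-1, (7|11)=-1; (−1)^{0·2·5}·(-1)^2·(-1)^0 = +1.
v=2: v_2(a)=-10, v_2(b)=-11; units ≡ 1, 1 (mod 8); ε·ε+αω+βω = 0·0+-10·0+-11·0 ≡ 0  ⇒  (a,b)_2 = +1.
v=3: a=3^-4·(≡1), b=3^0·(≡2) mod 3; (1|3)=+1, (2|3)=-1; (−1)^{-4·0·1}·(+1)^0·(-1)^-4 = +1.
v=29: a=29^0·(≡18), b=29^1·(≡20) mod 29; (18|29)=-1, (20|29)=+1; (−1)^{0·1·14}·(-1)^1·(+1)^0 = -1.
v=47: a=47^1·(≡23), b=47^1·(≡46) mod 47; (23|47)=-1, (46|47)=-1; (−1)^{1·1·23}·(-1)^1·(-1)^1 = -1.
v=5: a=5^-2·(≡3), b=5^1·(≡1) mod 5; (3|5)=-1, (1|5)=+1; (−1)^{-2·1·2}·(-1)^1·(+1)^-2 = -1.
Ram(-47, -13630) = {5, 29, 47, ∞}; no ℚ_5-point on the conic.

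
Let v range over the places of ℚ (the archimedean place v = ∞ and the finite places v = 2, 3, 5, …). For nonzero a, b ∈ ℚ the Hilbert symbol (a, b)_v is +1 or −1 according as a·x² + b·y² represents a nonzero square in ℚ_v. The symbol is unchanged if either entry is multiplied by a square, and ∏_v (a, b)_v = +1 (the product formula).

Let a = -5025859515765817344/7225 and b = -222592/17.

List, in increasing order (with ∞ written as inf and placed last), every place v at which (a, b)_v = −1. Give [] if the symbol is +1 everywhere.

[2, 7, 11, 23, 43, inf]

Mod squares: a ≡ -2817661, b ≡ -59126. Check v ∈ {∞, 2, 3, 5, 7, 11, 17, 23, 37, 43, 47}.
v=2: v_2(a)=16, v_2(b)=7; units ≡ 3, 5 (mod 8); ε·ε+αω+βω = 1·0+16·1+7·1 ≡ 1  ⇒  (a,b)_2 = -1.
v=17: a=17^-2·(≡2), b=17^-1·(≡6) mod 17; (2|17)=+1, (6|17)=-1; (−1)^{-2·-1·8}·(+1)^-1·(-1)^-2 = +1.
v=47: a=47^2·(≡9), b=47^1·(≡20) mod 47; (9|47)=+1, (20|47)=-1; (−1)^{2·1·23}·(+1)^1·(-1)^2 = +1.
v=23: a=23^1·(≡5), b=23^0·(≡15) mod 23; (5|23)=-1, (15|23)=-1; (−1)^{1·0·11}·(-1)^0·(-1)^1 = -1.
v=11: a=11^1·(≡10), b=11^0·(≡8) mod 11; (10|11)=-1, (8|11)=-1; (−1)^{1·0·5}·(-1)^0·(-1)^1 = -1.
v=∞: -2817661 < 0 and -59126 < 0  ⇒  (a,b)_∞ = -1.
v=5: a=5^-2·(≡4), b=5^0·(≡4) mod 5; (4|5)=+1, (4|5)=+1; (−1)^{-2·0·2}·(+1)^0·(+1)^-2 = +1.
v=7: a=7^1·(≡5), b=7^0·(≡5) mod 7; (5|7)=-1, (5|7)=-1; (−1)^{1·0·3}·(-1)^0·(-1)^1 = -1.
v=3: a=3^2·(≡2), b=3^0·(≡1) mod 3; (2|3)=-1, (1|3)=+1; (−1)^{2·0·1}·(-1)^0·(+1)^2 = +1.
v=43: a=43^1·(≡7), b=43^0·(≡34) mod 43; (7|43)=-1, (34|43)=-1; (−1)^{1·0·21}·(-1)^0·(-1)^1 = -1.
v=37: a=37^3·(≡28), b=37^1·(≡27) mod 37; (28|37)=+1, (27|37)=+1; (−1)^{3·1·18}·(+1)^1·(+1)^3 = +1.
Ram(-2817661, -59126) = {2, 7, 11, 23, 43, ∞}; no ℚ_2-point on the conic.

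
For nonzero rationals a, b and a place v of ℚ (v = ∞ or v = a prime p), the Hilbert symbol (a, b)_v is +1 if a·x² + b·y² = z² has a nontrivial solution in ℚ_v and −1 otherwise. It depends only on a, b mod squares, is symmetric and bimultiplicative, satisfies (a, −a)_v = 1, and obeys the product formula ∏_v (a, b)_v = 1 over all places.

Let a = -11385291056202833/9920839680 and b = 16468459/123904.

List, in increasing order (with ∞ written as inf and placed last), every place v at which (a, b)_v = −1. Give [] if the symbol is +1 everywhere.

[2, 19]

Mod squares: a ≡ -85, b ≡ 19. Check v ∈ {∞, 2, 3, 5, 7, 11, 17, 19, 29}.
v=17: a=17^1·(≡6), b=17^0·(≡4) mod 17; (6|17)=-1, (4|17)=+1; (−1)^{1·0·8}·(-1)^0·(+1)^1 = +1.
v=2: v_2(a)=-18, v_2(b)=-10; units ≡ 3, 3 (mod 8); ε·ε+αω+βω = 1·1+-18·1+-10·1 ≡ 1  ⇒  (a,b)_2 = -1.
v=7: a=7^6·(≡5), b=7^4·(≡5) mod 7; (5|7)=-1, (5|7)=-1; (−1)^{6·4·3}·(-1)^4·(-1)^6 = +1.
v=∞: -85 < 0 and 19 > 0  ⇒  (a,b)_∞ = +1.
v=19: a=19^6·(≡8), b=19^3·(≡9) mod 19; (8|19)=-1, (9|19)=+1; (−1)^{6·3·9}·(-1)^3·(+1)^6 = -1.
v=29: a=29^-2·(≡17), b=29^0·(≡27) mod 29; (17|29)=-1, (27|29)=-1; (−1)^{-2·0·14}·(-1)^0·(-1)^-2 = +1.
v=3: a=3^-2·(≡2), b=3^0·(≡1) mod 3; (2|3)=-1, (1|3)=+1; (−1)^{-2·0·1}·(-1)^0·(+1)^-2 = +1.
v=5: a=5^-1·(≡2), b=5^0·(≡1) mod 5; (2|5)=-1, (1|5)=+1; (−1)^{-1·0·2}·(-1)^0·(+1)^-1 = +1.
v=11: a=11^2·(≡4), b=11^-2·(≡7) mod 11; (4|11)=+1, (7|11)=-1; (−1)^{2·-2·5}·(+1)^-2·(-1)^2 = +1.
(-85, 19 / ℚ) ramifies at {2, 19}: a division algebra.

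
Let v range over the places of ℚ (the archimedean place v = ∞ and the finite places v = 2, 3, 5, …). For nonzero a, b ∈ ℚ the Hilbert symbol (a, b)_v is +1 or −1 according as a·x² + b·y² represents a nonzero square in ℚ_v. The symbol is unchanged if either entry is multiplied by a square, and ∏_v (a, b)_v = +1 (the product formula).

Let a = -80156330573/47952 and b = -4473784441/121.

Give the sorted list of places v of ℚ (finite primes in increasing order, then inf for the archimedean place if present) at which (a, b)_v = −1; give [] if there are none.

[2, 7, 17, 19, 23, 37, 41, inf]

Mod squares: a ≡ -25505321, b ≡ -5319601. Check v ∈ {∞, 2, 3, 7, 11, 17, 19, 23, 29, 31, 37, 41, 43, 47}.
v=37: a=37^-1·(≡8), b=37^1·(≡28) mod 37; (8|37)=-1, (28|37)=+1; (−1)^{-1·1·18}·(-1)^1·(+1)^-1 = -1.
v=29: a=29^0·(≡25), b=29^2·(≡26) mod 29; (25|29)=+1, (26|29)=-1; (−1)^{0·2·14}·(+1)^2·(-1)^0 = +1.
v=11: a=11^2·(≡9), b=11^-2·(≡6) mod 11; (9|11)=+1, (6|11)=-1; (−1)^{2·-2·5}·(+1)^-2·(-1)^2 = +1.
v=41: a=41^1·(≡35), b=41^0·(≡14) mod 41; (35|41)=-1, (14|41)=-1; (−1)^{1·0·20}·(-1)^0·(-1)^1 = -1.
v=23: a=23^1·(≡3), b=23^1·(≡6) mod 23; (3|23)=+1, (6|23)=+1; (−1)^{1·1·11}·(+1)^1·(+1)^1 = -1.
v=31: a=31^2·(≡27), b=31^0·(≡22) mod 31; (27|31)=-1, (22|31)=-1; (−1)^{2·0·15}·(-1)^0·(-1)^2 = +1.
v=47: a=47^0·(≡4), b=47^1·(≡10) mod 47; (4|47)=+1, (10|47)=-1; (−1)^{0·1·23}·(+1)^1·(-1)^0 = +1.
v=3: a=3^-4·(≡1), b=3^0·(≡2) mod 3; (1|3)=+1, (2|3)=-1; (−1)^{-4·0·1}·(+1)^0·(-1)^-4 = +1.
v=43: a=43^1·(≡41), b=43^0·(≡41) mod 43; (41|43)=+1, (41|43)=+1; (−1)^{1·0·21}·(+1)^0·(+1)^1 = +1.
v=17: a=17^1·(≡11), b=17^0·(≡3) mod 17; (11|17)=-1, (3|17)=-1; (−1)^{1·0·8}·(-1)^0·(-1)^1 = -1.
v=19: a=19^0·(≡8), b=19^1·(≡9) mod 19; (8|19)=-1, (9|19)=+1; (−1)^{0·1·9}·(-1)^1·(+1)^0 = -1.
v=∞: -25505321 < 0 and -5319601 < 0  ⇒  (a,b)_∞ = -1.
v=7: a=7^0·(≡5), b=7^1·(≡6) mod 7; (5|7)=-1, (6|7)=-1; (−1)^{0·1·3}·(-1)^1·(-1)^0 = -1.
v=2: v_2(a)=-4, v_2(b)=0; units ≡ 7, 7 (mod 8); ε·ε+αω+βω = 1·1+-4·0+0·0 ≡ 1  ⇒  (a,b)_2 = -1.
Ram(-25505321, -5319601) = {2, 7, 17, 19, 23, 37, 41, ∞}; no ℚ_2-point on the conic.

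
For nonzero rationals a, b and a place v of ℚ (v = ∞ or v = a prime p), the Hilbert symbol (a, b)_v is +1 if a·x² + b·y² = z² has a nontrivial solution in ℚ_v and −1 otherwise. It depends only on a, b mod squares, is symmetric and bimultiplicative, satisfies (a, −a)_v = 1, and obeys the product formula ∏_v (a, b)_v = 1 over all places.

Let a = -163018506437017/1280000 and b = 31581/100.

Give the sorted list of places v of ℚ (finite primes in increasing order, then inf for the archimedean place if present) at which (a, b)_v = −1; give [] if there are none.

[2, 11]

Mod squares: a ≡ -4466, b ≡ 29. Check v ∈ {∞, 2, 3, 5, 7, 11, 29}.
v=7: a=7^3·(≡3), b=7^0·(≡2) mod 7; (3|7)=-1, (2|7)=+1; (−1)^{3·0·3}·(-1)^0·(+1)^3 = +1.
v=11: a=11^7·(≡1), b=11^2·(≡8) mod 11; (1|11)=+1, (8|11)=-1; (−1)^{7·2·5}·(+1)^2·(-1)^7 = -1.
v=2: v_2(a)=-11, v_2(b)=-2; units ≡ 7, 5 (mod 8); ε·ε+αω+βω = 1·0+-11·1+-2·0 ≡ 1  ⇒  (a,b)_2 = -1.
v=3: a=3^0·(≡1), b=3^2·(≡2) mod 3; (1|3)=+1, (2|3)=-1; (−1)^{0·2·1}·(+1)^2·(-1)^0 = +1.
v=∞: -4466 < 0 and 29 > 0  ⇒  (a,b)_∞ = +1.
v=29: a=29^3·(≡28), b=29^1·(≡28) mod 29; (28|29)=+1, (28|29)=+1; (−1)^{3·1·14}·(+1)^1·(+1)^3 = +1.
v=5: a=5^-4·(≡1), b=5^-2·(≡4) mod 5; (1|5)=+1, (4|5)=+1; (−1)^{-4·-2·2}·(+1)^-2·(+1)^-4 = +1.
(-4466, 29 / ℚ) ramifies at {2, 11}: a division algebra.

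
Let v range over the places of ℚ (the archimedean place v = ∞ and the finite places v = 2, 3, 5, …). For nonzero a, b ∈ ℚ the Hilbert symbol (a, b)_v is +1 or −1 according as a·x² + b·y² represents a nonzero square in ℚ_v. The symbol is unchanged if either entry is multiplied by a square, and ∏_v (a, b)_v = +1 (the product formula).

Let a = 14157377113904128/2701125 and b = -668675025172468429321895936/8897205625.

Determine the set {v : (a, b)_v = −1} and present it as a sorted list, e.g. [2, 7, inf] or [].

Mod squares: a ≡ 787865, b ≡ -18734. Check v ∈ {∞, 2, 3, 5, 7, 11, 13, 17, 19, 23, 29, 31}.
v=7: a=7^-4·(≡4), b=7^-6·(≡3) mod 7; (4|7)=+1, (3|7)=-1; (−1)^{-4·-6·3}·(+1)^-6·(-1)^-4 = +1.
v=13: a=13^1·(≡10), b=13^2·(≡3) mod 13; (10|13)=+1, (3|13)=+1; (−1)^{1·2·6}·(+1)^2·(+1)^1 = +1.
v=23: a=23^1·(≡3), b=23^2·(≡21) mod 23; (3|23)=+1, (21|23)=-1; (−1)^{1·2·11}·(+1)^2·(-1)^1 = -1.
v=31: a=31^1·(≡3), b=31^2·(≡15) mod 31; (3|31)=-1, (15|31)=-1; (−1)^{1·2·15}·(-1)^2·(-1)^1 = -1.
v=11: a=11^0·(≡3), b=11^-2·(≡2) mod 11; (3|11)=+1, (2|11)=-1; (−1)^{0·-2·5}·(+1)^-2·(-1)^0 = +1.
v=29: a=29^2·(≡6), b=29^3·(≡2) mod 29; (6|29)=+1, (2|29)=-1; (−1)^{2·3·14}·(+1)^3·(-1)^2 = +1.
v=∞: 787865 > 0 and -18734 < 0  ⇒  (a,b)_∞ = +1.
v=5: a=5^-3·(≡2), b=5^-4·(≡1) mod 5; (2|5)=-1, (1|5)=+1; (−1)^{-3·-4·2}·(-1)^-4·(+1)^-3 = +1.
v=3: a=3^-2·(≡2), b=3^0·(≡1) mod 3; (2|3)=-1, (1|3)=+1; (−1)^{-2·0·1}·(-1)^0·(+1)^-2 = +1.
v=2: v_2(a)=10, v_2(b)=15; units ≡ 1, 1 (mod 8); ε·ε+αω+βω = 0·0+10·0+15·0 ≡ 0  ⇒  (a,b)_2 = +1.
v=17: a=17^3·(≡3), b=17^5·(≡6) mod 17; (3|17)=-1, (6|17)=-1; (−1)^{3·5·8}·(-1)^5·(-1)^3 = +1.
v=19: a=19^2·(≡5), b=19^3·(≡18) mod 19; (5|19)=+1, (18|19)=-1; (−1)^{2·3·9}·(+1)^3·(-1)^2 = +1.
Ram(787865, -18734) = {23, 31}; no ℚ_23-point on the conic.

[23, 31]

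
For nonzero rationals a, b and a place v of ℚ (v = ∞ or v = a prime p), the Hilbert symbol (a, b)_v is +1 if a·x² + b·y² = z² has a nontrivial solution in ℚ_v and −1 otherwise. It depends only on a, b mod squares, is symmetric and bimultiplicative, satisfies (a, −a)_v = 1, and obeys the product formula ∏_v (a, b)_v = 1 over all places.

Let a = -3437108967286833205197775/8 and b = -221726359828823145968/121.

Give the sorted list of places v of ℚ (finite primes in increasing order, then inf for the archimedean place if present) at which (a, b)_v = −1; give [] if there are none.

(a, b) ≡ (-11438, -857327) mod (ℚ^×)²; places V = {2, 5, 7, 11, 17, 19, 29, 37, 43, 47, ∞}.
(a,b)_7: α=3, u≡2; β=2, v≡5 (mod 7); (2|7)=+1, (5|7)=-1; sign (−1)^0·+1^2·-1^3 = -1.
(a,b)_11: α=0, u≡7; β=-2, v≡10 (mod 11); (7|11)=-1, (10|11)=-1; sign (−1)^0·-1^-2·-1^0 = +1.
(a,b)_5: α=2, u≡3; β=0, v≡2 (mod 5); (3|5)=-1, (2|5)=-1; sign (−1)^0·-1^0·-1^2 = +1.
(a,b)_2: α=-3, β=4; u≡1, v≡1 (mod 8); ε(u)ε(v)=0·0, αω(v)=-3·0, βω(u)=4·0; sum ≡ 0  ⇒  +1.
(a,b)_29: α=2, u≡8; β=1, v≡18 (mod 29); (8|29)=-1, (18|29)=-1; sign (−1)^0·-1^1·-1^2 = -1.
(a,b)_37: α=2, u≡23; β=3, v≡33 (mod 37); (23|37)=-1, (33|37)=+1; sign (−1)^0·-1^3·+1^2 = -1.
(a,b)_47: α=2, u≡43; β=1, v≡28 (mod 47); (43|47)=-1, (28|47)=+1; sign (−1)^0·-1^1·+1^2 = -1.
(a,b)_19: α=3, u≡11; β=4, v≡13 (mod 19); (11|19)=+1, (13|19)=-1; sign (−1)^0·+1^4·-1^3 = -1.
(a,b)_43: α=3, u≡4; β=2, v≡39 (mod 43); (4|43)=+1, (39|43)=-1; sign (−1)^0·+1^2·-1^3 = -1.
(a,b)_∞: sgn(-11438)=−, sgn(-857327)=−, so -1.
(a,b)_17: α=2, u≡12; β=1, v≡16 (mod 17); (12|17)=-1, (16|17)=+1; sign (−1)^0·-1^1·+1^2 = -1.
(-11438, -857327 / ℚ) ramifies at {7, 17, 19, 29, 37, 43, 47, ∞}: a division algebra.

[7, 17, 19, 29, 37, 43, 47, inf]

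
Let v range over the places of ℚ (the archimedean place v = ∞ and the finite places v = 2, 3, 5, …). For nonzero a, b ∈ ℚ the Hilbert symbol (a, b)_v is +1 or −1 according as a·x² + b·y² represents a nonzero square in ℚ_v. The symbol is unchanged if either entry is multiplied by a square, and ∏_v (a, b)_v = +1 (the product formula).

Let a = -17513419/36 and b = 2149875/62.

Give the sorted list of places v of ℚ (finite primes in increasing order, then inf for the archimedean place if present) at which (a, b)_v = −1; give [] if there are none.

[2, 3, 23, 29]

(a, b) ≡ (-144739, 12090) mod (ℚ^×)²; places V = {2, 3, 5, 7, 11, 13, 23, 29, 31, ∞}.
(a,b)_13: α=0, u≡9; β=1, v≡8 (mod 13); (9|13)=+1, (8|13)=-1; sign (−1)^0·+1^1·-1^0 = +1.
(a,b)_3: α=-2, u≡2; β=3, v≡1 (mod 3); (2|3)=-1, (1|3)=+1; sign (−1)^0·-1^3·+1^-2 = -1.
(a,b)_31: α=1, u≡30; β=-1, v≡28 (mod 31); (30|31)=-1, (28|31)=+1; sign (−1)^1·-1^-1·+1^1 = +1.
(a,b)_29: α=1, u≡2; β=0, v≡19 (mod 29); (2|29)=-1, (19|29)=-1; sign (−1)^0·-1^0·-1^1 = -1.
(a,b)_5: α=0, u≡1; β=3, v≡2 (mod 5); (1|5)=+1, (2|5)=-1; sign (−1)^0·+1^3·-1^0 = +1.
(a,b)_11: α=2, u≡7; β=0, v≡5 (mod 11); (7|11)=-1, (5|11)=+1; sign (−1)^0·-1^0·+1^2 = +1.
(a,b)_23: α=1, u≡13; β=0, v≡17 (mod 23); (13|23)=+1, (17|23)=-1; sign (−1)^0·+1^0·-1^1 = -1.
(a,b)_7: α=1, u≡2; β=2, v≡1 (mod 7); (2|7)=+1, (1|7)=+1; sign (−1)^0·+1^2·+1^1 = +1.
(a,b)_2: α=-2, β=-1; u≡5, v≡5 (mod 8); ε(u)ε(v)=0·0, αω(v)=-2·1, βω(u)=-1·1; sum ≡ 1  ⇒  -1.
(a,b)_∞: sgn(-144739)=−, sgn(12090)=+, so +1.
|Ram(-144739, 12090)| = 4, even; anisotropic at {2, 3, 23, 29}.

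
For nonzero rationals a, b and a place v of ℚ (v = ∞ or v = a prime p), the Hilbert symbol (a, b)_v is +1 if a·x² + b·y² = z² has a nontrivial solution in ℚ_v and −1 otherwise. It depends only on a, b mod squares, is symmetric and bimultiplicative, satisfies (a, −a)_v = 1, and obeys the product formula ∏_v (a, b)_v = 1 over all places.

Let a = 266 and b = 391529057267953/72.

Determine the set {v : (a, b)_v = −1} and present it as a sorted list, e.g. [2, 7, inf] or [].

[2, 7]

(a, b) ≡ (266, 25346) mod (ℚ^×)²; places V = {2, 3, 7, 11, 19, 23, 29, ∞}.
(a,b)_∞: sgn(266)=+, sgn(25346)=+, so +1.
(a,b)_11: α=0, u≡2; β=2, v≡10 (mod 11); (2|11)=-1, (10|11)=-1; sign (−1)^0·-1^2·-1^0 = +1.
(a,b)_29: α=0, u≡5; β=5, v≡1 (mod 29); (5|29)=+1, (1|29)=+1; sign (−1)^0·+1^5·+1^0 = +1.
(a,b)_23: α=0, u≡13; β=1, v≡20 (mod 23); (13|23)=+1, (20|23)=-1; sign (−1)^0·+1^1·-1^0 = +1.
(a,b)_7: α=1, u≡3; β=0, v≡5 (mod 7); (3|7)=-1, (5|7)=-1; sign (−1)^0·-1^0·-1^1 = -1.
(a,b)_19: α=1, u≡14; β=3, v≡17 (mod 19); (14|19)=-1, (17|19)=+1; sign (−1)^1·-1^3·+1^1 = +1.
(a,b)_3: α=0, u≡2; β=-2, v≡2 (mod 3); (2|3)=-1, (2|3)=-1; sign (−1)^0·-1^-2·-1^0 = +1.
(a,b)_2: α=1, β=-3; u≡5, v≡1 (mod 8); ε(u)ε(v)=0·0, αω(v)=1·0, βω(u)=-3·1; sum ≡ 1  ⇒  -1.
(266, 25346 / ℚ) ramifies at {2, 7}: a division algebra.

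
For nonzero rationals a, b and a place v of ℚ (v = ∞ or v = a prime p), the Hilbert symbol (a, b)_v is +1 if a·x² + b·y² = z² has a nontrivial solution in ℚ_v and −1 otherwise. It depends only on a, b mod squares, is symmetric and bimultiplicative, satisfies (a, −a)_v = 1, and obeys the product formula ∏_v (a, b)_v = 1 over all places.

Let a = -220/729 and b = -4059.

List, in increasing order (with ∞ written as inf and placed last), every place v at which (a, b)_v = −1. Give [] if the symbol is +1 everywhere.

[41, inf]

(a, b) ≡ (-55, -451) mod (ℚ^×)²; places V = {2, 3, 5, 11, 41, ∞}.
(a,b)_11: α=1, u≡8; β=1, v≡5 (mod 11); (8|11)=-1, (5|11)=+1; sign (−1)^1·-1^1·+1^1 = +1.
(a,b)_3: α=-6, u≡2; β=2, v≡2 (mod 3); (2|3)=-1, (2|3)=-1; sign (−1)^0·-1^2·-1^-6 = +1.
(a,b)_5: α=1, u≡4; β=0, v≡1 (mod 5); (4|5)=+1, (1|5)=+1; sign (−1)^0·+1^0·+1^1 = +1.
(a,b)_2: α=2, β=0; u≡1, v≡5 (mod 8); ε(u)ε(v)=0·0, αω(v)=2·1, βω(u)=0·0; sum ≡ 0  ⇒  +1.
(a,b)_41: α=0, u≡29; β=1, v≡24 (mod 41); (29|41)=-1, (24|41)=-1; sign (−1)^0·-1^1·-1^0 = -1.
(a,b)_∞: sgn(-55)=−, sgn(-451)=−, so -1.
(-55, -451 / ℚ) ramifies at {41, ∞}: a division algebra.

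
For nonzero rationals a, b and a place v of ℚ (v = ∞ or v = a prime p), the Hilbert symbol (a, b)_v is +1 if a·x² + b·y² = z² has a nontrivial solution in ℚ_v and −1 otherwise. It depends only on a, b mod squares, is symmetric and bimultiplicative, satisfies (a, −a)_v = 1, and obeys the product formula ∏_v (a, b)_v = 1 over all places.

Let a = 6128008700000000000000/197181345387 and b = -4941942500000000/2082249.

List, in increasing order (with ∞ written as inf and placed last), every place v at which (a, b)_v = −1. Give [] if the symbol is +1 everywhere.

Mod squares: a ≡ 1581, b ≡ -17. Check v ∈ {∞, 2, 3, 5, 11, 13, 17, 31, 37, 41}.
v=∞: 1581 > 0 and -17 < 0  ⇒  (a,b)_∞ = +1.
v=41: a=41^-2·(≡37), b=41^0·(≡12) mod 41; (37|41)=+1, (12|41)=-1; (−1)^{-2·0·20}·(+1)^0·(-1)^-2 = +1.
v=13: a=13^-4·(≡11), b=13^-2·(≡9) mod 13; (11|13)=-1, (9|13)=+1; (−1)^{-4·-2·6}·(-1)^-2·(+1)^-4 = +1.
v=17: a=17^1·(≡8), b=17^1·(≡2) mod 17; (8|17)=+1, (2|17)=+1; (−1)^{1·1·8}·(+1)^1·(+1)^1 = +1.
v=37: a=37^-2·(≡7), b=37^-2·(≡23) mod 37; (7|37)=+1, (23|37)=-1; (−1)^{-2·-2·18}·(+1)^-2·(-1)^-2 = +1.
v=3: a=3^-1·(≡2), b=3^-2·(≡1) mod 3; (2|3)=-1, (1|3)=+1; (−1)^{-1·-2·1}·(-1)^-2·(+1)^-1 = +1.
v=2: v_2(a)=14, v_2(b)=8; units ≡ 5, 7 (mod 8); ε·ε+αω+βω = 0·1+14·0+8·1 ≡ 0  ⇒  (a,b)_2 = +1.
v=11: a=11^2·(≡10), b=11^2·(≡4) mod 11; (10|11)=-1, (4|11)=+1; (−1)^{2·2·5}·(-1)^2·(+1)^2 = +1.
v=5: a=5^14·(≡4), b=5^10·(≡2) mod 5; (4|5)=+1, (2|5)=-1; (−1)^{14·10·2}·(+1)^10·(-1)^14 = +1.
v=31: a=31^3·(≡16), b=31^2·(≡18) mod 31; (16|31)=+1, (18|31)=+1; (−1)^{3·2·15}·(+1)^2·(+1)^3 = +1.
Every local symbol is +1, so the conic 1581·x² + -17·y² = z² has ℚ_v-points for all v and hence a ℚ-point; (a, b / ℚ) ≅ M_2(ℚ).

[]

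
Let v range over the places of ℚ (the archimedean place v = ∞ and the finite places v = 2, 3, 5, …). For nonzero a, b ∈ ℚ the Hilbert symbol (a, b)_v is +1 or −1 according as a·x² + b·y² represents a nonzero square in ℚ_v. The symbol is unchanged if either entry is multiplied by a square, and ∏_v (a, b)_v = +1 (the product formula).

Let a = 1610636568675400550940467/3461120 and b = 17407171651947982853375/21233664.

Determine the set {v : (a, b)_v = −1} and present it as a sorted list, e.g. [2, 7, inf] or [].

(a, b) ≡ (10442981935, 5325335) mod (ℚ^×)²; places V = {2, 3, 5, 7, 13, 17, 31, 37, 43, 47, 53, ∞}.
(a,b)_2: α=-12, β=-18; u≡7, v≡7 (mod 8); ε(u)ε(v)=1·1, αω(v)=-12·0, βω(u)=-18·0; sum ≡ 1  ⇒  -1.
(a,b)_7: α=4, u≡1; β=6, v≡2 (mod 7); (1|7)=+1, (2|7)=+1; sign (−1)^0·+1^6·+1^4 = +1.
(a,b)_53: α=3, u≡42; β=2, v≡28 (mod 53); (42|53)=+1, (28|53)=+1; sign (−1)^0·+1^2·+1^3 = +1.
(a,b)_13: α=-2, u≡9; β=0, v≡5 (mod 13); (9|13)=+1, (5|13)=-1; sign (−1)^0·+1^0·-1^-2 = +1.
(a,b)_3: α=0, u≡1; β=-4, v≡2 (mod 3); (1|3)=+1, (2|3)=-1; sign (−1)^0·+1^-4·-1^0 = +1.
(a,b)_17: α=5, u≡10; β=3, v≡2 (mod 17); (10|17)=-1, (2|17)=+1; sign (−1)^0·-1^3·+1^5 = -1.
(a,b)_∞: sgn(10442981935)=+, sgn(5325335)=+, so +1.
(a,b)_37: α=3, u≡28; β=2, v≡26 (mod 37); (28|37)=+1, (26|37)=+1; sign (−1)^0·+1^2·+1^3 = +1.
(a,b)_47: α=1, u≡45; β=1, v≡41 (mod 47); (45|47)=-1, (41|47)=-1; sign (−1)^1·-1^1·-1^1 = -1.
(a,b)_43: α=1, u≡36; β=1, v≡33 (mod 43); (36|43)=+1, (33|43)=-1; sign (−1)^1·+1^1·-1^1 = +1.
(a,b)_31: α=1, u≡7; β=1, v≡8 (mod 31); (7|31)=+1, (8|31)=+1; sign (−1)^1·+1^1·+1^1 = -1.
(a,b)_5: α=-1, u≡3; β=3, v≡3 (mod 5); (3|5)=-1, (3|5)=-1; sign (−1)^0·-1^3·-1^-1 = +1.
Ram(10442981935, 5325335) = {2, 17, 31, 47}; no ℚ_2-point on the conic.

[2, 17, 31, 47]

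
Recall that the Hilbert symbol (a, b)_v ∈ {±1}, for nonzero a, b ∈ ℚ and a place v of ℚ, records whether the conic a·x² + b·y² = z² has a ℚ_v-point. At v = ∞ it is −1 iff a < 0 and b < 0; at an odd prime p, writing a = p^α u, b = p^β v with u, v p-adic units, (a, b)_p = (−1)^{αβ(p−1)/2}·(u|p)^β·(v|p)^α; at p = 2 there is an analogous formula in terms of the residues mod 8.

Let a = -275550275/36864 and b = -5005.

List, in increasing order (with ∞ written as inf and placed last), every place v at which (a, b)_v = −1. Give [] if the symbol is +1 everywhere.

(a, b) ≡ (-11, -5005) mod (ℚ^×)²; places V = {2, 3, 5, 7, 11, 13, ∞}.
(a,b)_∞: sgn(-11)=−, sgn(-5005)=−, so -1.
(a,b)_5: α=2, u≡1; β=1, v≡4 (mod 5); (1|5)=+1, (4|5)=+1; sign (−1)^0·+1^1·+1^2 = +1.
(a,b)_2: α=-12, β=0; u≡5, v≡3 (mod 8); ε(u)ε(v)=0·1, αω(v)=-12·1, βω(u)=0·1; sum ≡ 0  ⇒  +1.
(a,b)_7: α=2, u≡5; β=1, v≡6 (mod 7); (5|7)=-1, (6|7)=-1; sign (−1)^0·-1^1·-1^2 = -1.
(a,b)_11: α=3, u≡2; β=1, v≡7 (mod 11); (2|11)=-1, (7|11)=-1; sign (−1)^1·-1^1·-1^3 = -1.
(a,b)_13: α=2, u≡7; β=1, v≡5 (mod 13); (7|13)=-1, (5|13)=-1; sign (−1)^0·-1^1·-1^2 = -1.
(a,b)_3: α=-2, u≡1; β=0, v≡2 (mod 3); (1|3)=+1, (2|3)=-1; sign (−1)^0·+1^0·-1^-2 = +1.
Ram(-11, -5005) = {7, 11, 13, ∞}; no ℚ_7-point on the conic.

[7, 11, 13, inf]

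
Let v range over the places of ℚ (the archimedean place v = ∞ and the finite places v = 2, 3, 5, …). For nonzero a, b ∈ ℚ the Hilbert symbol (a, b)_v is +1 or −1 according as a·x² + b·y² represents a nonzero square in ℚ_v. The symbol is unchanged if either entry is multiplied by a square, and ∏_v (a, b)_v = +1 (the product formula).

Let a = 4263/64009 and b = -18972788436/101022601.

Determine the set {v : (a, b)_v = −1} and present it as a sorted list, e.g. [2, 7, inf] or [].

[2, 29]

Mod squares: a ≡ 87, b ≡ -29. Check v ∈ {∞, 2, 3, 7, 11, 19, 23, 29}.
v=29: a=29^1·(≡10), b=29^3·(≡28) mod 29; (10|29)=-1, (28|29)=+1; (−1)^{1·3·14}·(-1)^3·(+1)^1 = -1.
v=19: a=19^0·(≡6), b=19^-2·(≡16) mod 19; (6|19)=+1, (16|19)=+1; (−1)^{0·-2·9}·(+1)^-2·(+1)^0 = +1.
v=∞: 87 > 0 and -29 < 0  ⇒  (a,b)_∞ = +1.
v=23: a=23^-2·(≡9), b=23^-4·(≡10) mod 23; (9|23)=+1, (10|23)=-1; (−1)^{-2·-4·11}·(+1)^-4·(-1)^-2 = +1.
v=3: a=3^1·(≡2), b=3^4·(≡1) mod 3; (2|3)=-1, (1|3)=+1; (−1)^{1·4·1}·(-1)^4·(+1)^1 = +1.
v=11: a=11^-2·(≡6), b=11^0·(≡4) mod 11; (6|11)=-1, (4|11)=+1; (−1)^{-2·0·5}·(-1)^0·(+1)^-2 = +1.
v=2: v_2(a)=0, v_2(b)=2; units ≡ 7, 3 (mod 8); ε·ε+αω+βω = 1·1+0·1+2·0 ≡ 1  ⇒  (a,b)_2 = -1.
v=7: a=7^2·(≡3), b=7^4·(≡5) mod 7; (3|7)=-1, (5|7)=-1; (−1)^{2·4·3}·(-1)^4·(-1)^2 = +1.
|Ram(87, -29)| = 2, even; anisotropic at {2, 29}.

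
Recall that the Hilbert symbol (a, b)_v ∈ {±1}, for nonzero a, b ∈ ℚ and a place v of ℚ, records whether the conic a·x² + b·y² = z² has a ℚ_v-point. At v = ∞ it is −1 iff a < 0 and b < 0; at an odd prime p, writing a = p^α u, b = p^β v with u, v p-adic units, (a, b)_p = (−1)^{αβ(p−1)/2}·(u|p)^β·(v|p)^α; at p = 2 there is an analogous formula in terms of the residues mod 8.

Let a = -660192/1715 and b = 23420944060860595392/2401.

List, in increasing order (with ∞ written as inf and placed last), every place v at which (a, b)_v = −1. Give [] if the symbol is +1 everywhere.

[5, 7]

(a, b) ≡ (-2730, 3) mod (ℚ^×)²; places V = {2, 3, 5, 7, 11, 13, 19, 23, ∞}.
(a,b)_23: α=2, u≡19; β=4, v≡18 (mod 23); (19|23)=-1, (18|23)=+1; sign (−1)^0·-1^4·+1^2 = +1.
(a,b)_7: α=-3, u≡4; β=-4, v≡3 (mod 7); (4|7)=+1, (3|7)=-1; sign (−1)^0·+1^-4·-1^-3 = -1.
(a,b)_5: α=-1, u≡1; β=0, v≡2 (mod 5); (1|5)=+1, (2|5)=-1; sign (−1)^0·+1^0·-1^-1 = -1.
(a,b)_11: α=0, u≡5; β=2, v≡5 (mod 11); (5|11)=+1, (5|11)=+1; sign (−1)^0·+1^2·+1^0 = +1.
(a,b)_∞: sgn(-2730)=−, sgn(3)=+, so +1.
(a,b)_2: α=5, β=6; u≡3, v≡3 (mod 8); ε(u)ε(v)=1·1, αω(v)=5·1, βω(u)=6·1; sum ≡ 0  ⇒  +1.
(a,b)_3: α=1, u≡2; β=11, v≡1 (mod 3); (2|3)=-1, (1|3)=+1; sign (−1)^1·-1^11·+1^1 = +1.
(a,b)_13: α=1, u≡6; β=2, v≡10 (mod 13); (6|13)=-1, (10|13)=+1; sign (−1)^0·-1^2·+1^1 = +1.
(a,b)_19: α=0, u≡4; β=2, v≡13 (mod 19); (4|19)=+1, (13|19)=-1; sign (−1)^0·+1^2·-1^0 = +1.
|Ram(-2730, 3)| = 2, even; anisotropic at {5, 7}.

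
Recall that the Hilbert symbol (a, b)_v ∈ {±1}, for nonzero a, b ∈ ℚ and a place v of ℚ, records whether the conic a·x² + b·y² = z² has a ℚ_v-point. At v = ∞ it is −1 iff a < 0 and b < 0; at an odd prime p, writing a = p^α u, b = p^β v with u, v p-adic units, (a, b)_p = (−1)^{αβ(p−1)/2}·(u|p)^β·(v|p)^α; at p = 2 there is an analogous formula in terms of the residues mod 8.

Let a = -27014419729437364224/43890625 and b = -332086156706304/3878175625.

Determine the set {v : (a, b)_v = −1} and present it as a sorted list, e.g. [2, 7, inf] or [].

Mod squares: a ≡ -209, b ≡ -4466. Check v ∈ {∞, 2, 3, 5, 7, 11, 13, 19, 23, 29, 47, 53}.
v=19: a=19^7·(≡14), b=19^2·(≡18) mod 19; (14|19)=-1, (18|19)=-1; (−1)^{7·2·9}·(-1)^2·(-1)^7 = -1.
v=29: a=29^0·(≡13), b=29^1·(≡9) mod 29; (13|29)=+1, (9|29)=+1; (−1)^{0·1·14}·(+1)^1·(+1)^0 = +1.
v=47: a=47^0·(≡5), b=47^-2·(≡10) mod 47; (5|47)=-1, (10|47)=-1; (−1)^{0·-2·23}·(-1)^-2·(-1)^0 = +1.
v=2: v_2(a)=12, v_2(b)=9; units ≡ 7, 7 (mod 8); ε·ε+αω+βω = 1·1+12·0+9·0 ≡ 1  ⇒  (a,b)_2 = -1.
v=7: a=7^2·(≡2), b=7^1·(≡6) mod 7; (2|7)=+1, (6|7)=-1; (−1)^{2·1·3}·(+1)^1·(-1)^2 = +1.
v=11: a=11^1·(≡1), b=11^1·(≡3) mod 11; (1|11)=+1, (3|11)=+1; (−1)^{1·1·5}·(+1)^1·(+1)^1 = -1.
v=13: a=13^2·(≡9), b=13^2·(≡5) mod 13; (9|13)=+1, (5|13)=-1; (−1)^{2·2·6}·(+1)^2·(-1)^2 = +1.
v=∞: -209 < 0 and -4466 < 0  ⇒  (a,b)_∞ = -1.
v=5: a=5^-6·(≡4), b=5^-4·(≡1) mod 5; (4|5)=+1, (1|5)=+1; (−1)^{-6·-4·2}·(+1)^-4·(+1)^-6 = +1.
v=23: a=23^0·(≡19), b=23^2·(≡21) mod 23; (19|23)=-1, (21|23)=-1; (−1)^{0·2·11}·(-1)^2·(-1)^0 = +1.
v=3: a=3^4·(≡1), b=3^2·(≡1) mod 3; (1|3)=+1, (1|3)=+1; (−1)^{4·2·1}·(+1)^2·(+1)^4 = +1.
v=53: a=53^-2·(≡35), b=53^-2·(≡22) mod 53; (35|53)=-1, (22|53)=-1; (−1)^{-2·-2·26}·(-1)^-2·(-1)^-2 = +1.
(-209, -4466 / ℚ) ramifies at {2, 11, 19, ∞}: a division algebra.

[2, 11, 19, inf]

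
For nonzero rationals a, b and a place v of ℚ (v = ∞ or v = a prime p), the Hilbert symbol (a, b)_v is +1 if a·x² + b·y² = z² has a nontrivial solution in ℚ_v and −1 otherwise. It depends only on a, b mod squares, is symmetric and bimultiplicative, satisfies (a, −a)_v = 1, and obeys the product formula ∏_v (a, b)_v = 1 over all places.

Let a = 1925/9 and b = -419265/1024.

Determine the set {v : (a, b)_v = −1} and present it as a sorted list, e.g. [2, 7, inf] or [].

(a, b) ≡ (77, -385) mod (ℚ^×)²; places V = {2, 3, 5, 7, 11, ∞}.
(a,b)_5: α=2, u≡3; β=1, v≡3 (mod 5); (3|5)=-1, (3|5)=-1; sign (−1)^0·-1^1·-1^2 = -1.
(a,b)_2: α=0, β=-10; u≡5, v≡7 (mod 8); ε(u)ε(v)=0·1, αω(v)=0·0, βω(u)=-10·1; sum ≡ 0  ⇒  +1.
(a,b)_7: α=1, u≡1; β=1, v≡2 (mod 7); (1|7)=+1, (2|7)=+1; sign (−1)^1·+1^1·+1^1 = -1.
(a,b)_3: α=-2, u≡2; β=2, v≡2 (mod 3); (2|3)=-1, (2|3)=-1; sign (−1)^0·-1^2·-1^-2 = +1.
(a,b)_∞: sgn(77)=+, sgn(-385)=−, so +1.
(a,b)_11: α=1, u≡6; β=3, v≡4 (mod 11); (6|11)=-1, (4|11)=+1; sign (−1)^1·-1^3·+1^1 = +1.
|Ram(77, -385)| = 2, even; anisotropic at {5, 7}.

[5, 7]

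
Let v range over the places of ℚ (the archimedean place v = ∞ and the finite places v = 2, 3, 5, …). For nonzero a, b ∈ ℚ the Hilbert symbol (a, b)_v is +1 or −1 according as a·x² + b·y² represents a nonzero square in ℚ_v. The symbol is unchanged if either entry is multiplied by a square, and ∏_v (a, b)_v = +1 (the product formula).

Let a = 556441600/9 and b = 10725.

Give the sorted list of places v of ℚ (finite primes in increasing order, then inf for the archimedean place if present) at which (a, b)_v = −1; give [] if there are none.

Mod squares: a ≡ 5434, b ≡ 429. Check v ∈ {∞, 2, 3, 5, 11, 13, 19}.
v=2: v_2(a)=13, v_2(b)=0; units ≡ 5, 5 (mod 8); ε·ε+αω+βω = 0·0+13·1+0·1 ≡ 1  ⇒  (a,b)_2 = -1.
v=19: a=19^1·(≡1), b=19^0·(≡9) mod 19; (1|19)=+1, (9|19)=+1; (−1)^{1·0·9}·(+1)^0·(+1)^1 = +1.
v=∞: 5434 > 0 and 429 > 0  ⇒  (a,b)_∞ = +1.
v=3: a=3^-2·(≡1), b=3^1·(≡2) mod 3; (1|3)=+1, (2|3)=-1; (−1)^{-2·1·1}·(+1)^1·(-1)^-2 = +1.
v=5: a=5^2·(≡1), b=5^2·(≡4) mod 5; (1|5)=+1, (4|5)=+1; (−1)^{2·2·2}·(+1)^2·(+1)^2 = +1.
v=13: a=13^1·(≡7), b=13^1·(≡6) mod 13; (7|13)=-1, (6|13)=-1; (−1)^{1·1·6}·(-1)^1·(-1)^1 = +1.
v=11: a=11^1·(≡6), b=11^1·(≡7) mod 11; (6|11)=-1, (7|11)=-1; (−1)^{1·1·5}·(-1)^1·(-1)^1 = -1.
Ram(5434, 429) = {2, 11}; no ℚ_2-point on the conic.

[2, 11]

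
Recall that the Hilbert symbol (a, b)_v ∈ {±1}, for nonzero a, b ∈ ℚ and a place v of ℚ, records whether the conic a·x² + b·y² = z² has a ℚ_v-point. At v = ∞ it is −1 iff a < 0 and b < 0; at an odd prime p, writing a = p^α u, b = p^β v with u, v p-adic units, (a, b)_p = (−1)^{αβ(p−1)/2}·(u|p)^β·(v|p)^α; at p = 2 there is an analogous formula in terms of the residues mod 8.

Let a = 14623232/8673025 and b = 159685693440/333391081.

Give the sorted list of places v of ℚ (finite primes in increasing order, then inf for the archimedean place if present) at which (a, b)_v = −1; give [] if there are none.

[2, 3, 5, 13]

Mod squares: a ≡ 2, b ≡ 1365. Check v ∈ {∞, 2, 3, 5, 7, 13, 19, 31}.
v=5: a=5^-2·(≡2), b=5^1·(≡3) mod 5; (2|5)=-1, (3|5)=-1; (−1)^{-2·1·2}·(-1)^1·(-1)^-2 = -1.
v=3: a=3^0·(≡2), b=3^1·(≡2) mod 3; (2|3)=-1, (2|3)=-1; (−1)^{0·1·1}·(-1)^1·(-1)^0 = -1.
v=13: a=13^4·(≡7), b=13^5·(≡4) mod 13; (7|13)=-1, (4|13)=+1; (−1)^{4·5·6}·(-1)^5·(+1)^4 = -1.
v=19: a=19^-2·(≡8), b=19^-2·(≡11) mod 19; (8|19)=-1, (11|19)=+1; (−1)^{-2·-2·9}·(-1)^-2·(+1)^-2 = +1.
v=2: v_2(a)=9, v_2(b)=12; units ≡ 1, 5 (mod 8); ε·ε+αω+βω = 0·0+9·1+12·0 ≡ 1  ⇒  (a,b)_2 = -1.
v=7: a=7^0·(≡2), b=7^1·(≡3) mod 7; (2|7)=+1, (3|7)=-1; (−1)^{0·1·3}·(+1)^1·(-1)^0 = +1.
v=∞: 2 > 0 and 1365 > 0  ⇒  (a,b)_∞ = +1.
v=31: a=31^-2·(≡9), b=31^-4·(≡2) mod 31; (9|31)=+1, (2|31)=+1; (−1)^{-2·-4·15}·(+1)^-4·(+1)^-2 = +1.
(2, 1365 / ℚ) ramifies at {2, 3, 5, 13}: a division algebra.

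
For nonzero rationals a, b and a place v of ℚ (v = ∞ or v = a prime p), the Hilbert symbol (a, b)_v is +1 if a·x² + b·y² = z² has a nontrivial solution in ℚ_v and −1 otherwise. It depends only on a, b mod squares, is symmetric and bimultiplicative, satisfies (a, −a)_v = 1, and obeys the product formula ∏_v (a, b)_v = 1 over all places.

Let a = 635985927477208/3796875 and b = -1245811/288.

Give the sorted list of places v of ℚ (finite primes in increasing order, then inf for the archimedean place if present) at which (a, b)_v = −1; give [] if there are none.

[2, 7, 11, 29]

Mod squares: a ≡ 66, b ≡ -6902. Check v ∈ {∞, 2, 3, 5, 7, 11, 17, 19, 29, 41}.
v=7: a=7^2·(≡5), b=7^1·(≡2) mod 7; (5|7)=-1, (2|7)=+1; (−1)^{2·1·3}·(-1)^1·(+1)^2 = -1.
v=11: a=11^1·(≡7), b=11^0·(≡8) mod 11; (7|11)=-1, (8|11)=-1; (−1)^{1·0·5}·(-1)^0·(-1)^1 = -1.
v=∞: 66 > 0 and -6902 < 0  ⇒  (a,b)_∞ = +1.
v=29: a=29^2·(≡11), b=29^1·(≡5) mod 29; (11|29)=-1, (5|29)=+1; (−1)^{2·1·14}·(-1)^1·(+1)^2 = -1.
v=2: v_2(a)=3, v_2(b)=-5; units ≡ 1, 5 (mod 8); ε·ε+αω+βω = 0·0+3·1+-5·0 ≡ 1  ⇒  (a,b)_2 = -1.
v=5: a=5^-6·(≡1), b=5^0·(≡3) mod 5; (1|5)=+1, (3|5)=-1; (−1)^{-6·0·2}·(+1)^0·(-1)^-6 = +1.
v=41: a=41^2·(≡32), b=41^0·(≡15) mod 41; (32|41)=+1, (15|41)=-1; (−1)^{2·0·20}·(+1)^0·(-1)^2 = +1.
v=3: a=3^-5·(≡1), b=3^-2·(≡1) mod 3; (1|3)=+1, (1|3)=+1; (−1)^{-5·-2·1}·(+1)^-2·(+1)^-5 = +1.
v=19: a=19^2·(≡1), b=19^2·(≡15) mod 19; (1|19)=+1, (15|19)=-1; (−1)^{2·2·9}·(+1)^2·(-1)^2 = +1.
v=17: a=17^2·(≡1), b=17^1·(≡13) mod 17; (1|17)=+1, (13|17)=+1; (−1)^{2·1·8}·(+1)^1·(+1)^2 = +1.
|Ram(66, -6902)| = 4, even; anisotropic at {2, 7, 11, 29}.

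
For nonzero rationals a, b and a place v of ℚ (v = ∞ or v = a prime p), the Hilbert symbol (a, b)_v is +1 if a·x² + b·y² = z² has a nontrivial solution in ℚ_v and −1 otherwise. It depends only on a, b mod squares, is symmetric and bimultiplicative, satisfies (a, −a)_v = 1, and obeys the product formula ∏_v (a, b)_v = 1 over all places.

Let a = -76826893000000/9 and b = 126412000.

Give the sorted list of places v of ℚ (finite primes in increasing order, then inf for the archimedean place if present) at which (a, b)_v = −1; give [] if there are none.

[5, 13]

Mod squares: a ≡ -13, b ≡ 1870. Check v ∈ {∞, 2, 3, 5, 11, 13, 17}.
v=11: a=11^2·(≡1), b=11^1·(≡3) mod 11; (1|11)=+1, (3|11)=+1; (−1)^{2·1·5}·(+1)^1·(+1)^2 = +1.
v=13: a=13^3·(≡3), b=13^2·(≡6) mod 13; (3|13)=+1, (6|13)=-1; (−1)^{3·2·6}·(+1)^2·(-1)^3 = -1.
v=∞: -13 < 0 and 1870 > 0  ⇒  (a,b)_∞ = +1.
v=17: a=17^2·(≡9), b=17^1·(≡13) mod 17; (9|17)=+1, (13|17)=+1; (−1)^{2·1·8}·(+1)^1·(+1)^2 = +1.
v=3: a=3^-2·(≡2), b=3^0·(≡1) mod 3; (2|3)=-1, (1|3)=+1; (−1)^{-2·0·1}·(-1)^0·(+1)^-2 = +1.
v=2: v_2(a)=6, v_2(b)=5; units ≡ 3, 7 (mod 8); ε·ε+αω+βω = 1·1+6·0+5·1 ≡ 0  ⇒  (a,b)_2 = +1.
v=5: a=5^6·(≡2), b=5^3·(≡1) mod 5; (2|5)=-1, (1|5)=+1; (−1)^{6·3·2}·(-1)^3·(+1)^6 = -1.
Ram(-13, 1870) = {5, 13}; no ℚ_5-point on the conic.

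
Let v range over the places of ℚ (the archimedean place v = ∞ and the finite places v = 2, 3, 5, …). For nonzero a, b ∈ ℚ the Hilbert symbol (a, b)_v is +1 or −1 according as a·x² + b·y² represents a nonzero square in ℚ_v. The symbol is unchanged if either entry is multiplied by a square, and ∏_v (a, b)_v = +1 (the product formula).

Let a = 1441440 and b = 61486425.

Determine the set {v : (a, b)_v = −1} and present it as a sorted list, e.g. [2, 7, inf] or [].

[3, 5, 7, 13]

Mod squares: a ≡ 10010, b ≡ 33. Check v ∈ {∞, 2, 3, 5, 7, 11, 13}.
v=3: a=3^2·(≡2), b=3^3·(≡2) mod 3; (2|3)=-1, (2|3)=-1; (−1)^{2·3·1}·(-1)^3·(-1)^2 = -1.
v=∞: 10010 > 0 and 33 > 0  ⇒  (a,b)_∞ = +1.
v=5: a=5^1·(≡3), b=5^2·(≡2) mod 5; (3|5)=-1, (2|5)=-1; (−1)^{1·2·2}·(-1)^2·(-1)^1 = -1.
v=13: a=13^1·(≡3), b=13^2·(≡7) mod 13; (3|13)=+1, (7|13)=-1; (−1)^{1·2·6}·(+1)^2·(-1)^1 = -1.
v=11: a=11^1·(≡8), b=11^1·(≡3) mod 11; (8|11)=-1, (3|11)=+1; (−1)^{1·1·5}·(-1)^1·(+1)^1 = +1.
v=2: v_2(a)=5, v_2(b)=0; units ≡ 5, 1 (mod 8); ε·ε+αω+βω = 0·0+5·0+0·1 ≡ 0  ⇒  (a,b)_2 = +1.
v=7: a=7^1·(≡1), b=7^2·(≡5) mod 7; (1|7)=+1, (5|7)=-1; (−1)^{1·2·3}·(+1)^2·(-1)^1 = -1.
|Ram(10010, 33)| = 4, even; anisotropic at {3, 5, 7, 13}.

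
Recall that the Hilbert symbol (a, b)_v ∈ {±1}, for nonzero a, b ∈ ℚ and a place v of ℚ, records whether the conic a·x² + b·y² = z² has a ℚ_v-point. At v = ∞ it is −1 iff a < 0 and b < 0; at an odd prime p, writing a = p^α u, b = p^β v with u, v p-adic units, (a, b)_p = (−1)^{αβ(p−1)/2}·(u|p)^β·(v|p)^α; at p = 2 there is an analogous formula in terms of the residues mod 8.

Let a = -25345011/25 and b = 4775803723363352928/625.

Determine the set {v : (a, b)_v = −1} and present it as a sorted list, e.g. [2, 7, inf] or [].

(a, b) ≡ (-87699, 4182) mod (ℚ^×)²; places V = {2, 3, 5, 17, 23, 31, 41, ∞}.
(a,b)_41: α=1, u≡6; β=3, v≡9 (mod 41); (6|41)=-1, (9|41)=+1; sign (−1)^0·-1^3·+1^1 = -1.
(a,b)_23: α=1, u≡21; β=2, v≡15 (mod 23); (21|23)=-1, (15|23)=-1; sign (−1)^0·-1^2·-1^1 = -1.
(a,b)_5: α=-2, u≡4; β=-4, v≡3 (mod 5); (4|5)=+1, (3|5)=-1; sign (−1)^0·+1^-4·-1^-2 = +1.
(a,b)_∞: sgn(-87699)=−, sgn(4182)=+, so +1.
(a,b)_2: α=0, β=5; u≡5, v≡3 (mod 8); ε(u)ε(v)=0·1, αω(v)=0·1, βω(u)=5·1; sum ≡ 1  ⇒  -1.
(a,b)_31: α=1, u≡3; β=2, v≡14 (mod 31); (3|31)=-1, (14|31)=+1; sign (−1)^0·-1^2·+1^1 = +1.
(a,b)_17: α=2, u≡9; β=5, v≡13 (mod 17); (9|17)=+1, (13|17)=+1; sign (−1)^0·+1^5·+1^2 = +1.
(a,b)_3: α=1, u≡2; β=1, v≡2 (mod 3); (2|3)=-1, (2|3)=-1; sign (−1)^1·-1^1·-1^1 = -1.
Ram(-87699, 4182) = {2, 3, 23, 41}; no ℚ_2-point on the conic.

[2, 3, 23, 41]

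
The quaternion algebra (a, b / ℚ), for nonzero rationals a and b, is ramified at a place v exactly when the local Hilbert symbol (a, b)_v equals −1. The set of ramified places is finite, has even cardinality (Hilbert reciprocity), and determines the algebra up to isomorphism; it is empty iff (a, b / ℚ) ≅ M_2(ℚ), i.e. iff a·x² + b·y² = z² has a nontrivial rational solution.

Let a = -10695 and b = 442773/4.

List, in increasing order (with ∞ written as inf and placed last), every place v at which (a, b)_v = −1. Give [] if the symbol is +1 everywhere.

[5, 31]

Mod squares: a ≡ -10695, b ≡ 93. Check v ∈ {∞, 2, 3, 5, 23, 31}.
v=2: v_2(a)=0, v_2(b)=-2; units ≡ 1, 5 (mod 8); ε·ε+αω+βω = 0·0+0·1+-2·0 ≡ 0  ⇒  (a,b)_2 = +1.
v=3: a=3^1·(≡2), b=3^3·(≡1) mod 3; (2|3)=-1, (1|3)=+1; (−1)^{1·3·1}·(-1)^3·(+1)^1 = +1.
v=31: a=31^1·(≡27), b=31^1·(≡29) mod 31; (27|31)=-1, (29|31)=-1; (−1)^{1·1·15}·(-1)^1·(-1)^1 = -1.
v=23: a=23^1·(≡18), b=23^2·(≡8) mod 23; (18|23)=+1, (8|23)=+1; (−1)^{1·2·11}·(+1)^2·(+1)^1 = +1.
v=5: a=5^1·(≡1), b=5^0·(≡2) mod 5; (1|5)=+1, (2|5)=-1; (−1)^{1·0·2}·(+1)^0·(-1)^1 = -1.
v=∞: -10695 < 0 and 93 > 0  ⇒  (a,b)_∞ = +1.
(-10695, 93 / ℚ) ramifies at {5, 31}: a division algebra.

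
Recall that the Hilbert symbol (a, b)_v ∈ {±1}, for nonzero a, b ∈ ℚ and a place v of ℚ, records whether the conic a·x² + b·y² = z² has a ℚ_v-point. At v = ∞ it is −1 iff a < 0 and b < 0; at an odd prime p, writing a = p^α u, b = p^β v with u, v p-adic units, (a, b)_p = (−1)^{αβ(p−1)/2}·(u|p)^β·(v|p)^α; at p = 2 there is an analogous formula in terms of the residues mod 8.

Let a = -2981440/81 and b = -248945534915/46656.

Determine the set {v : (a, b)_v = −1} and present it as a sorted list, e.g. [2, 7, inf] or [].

[7, inf]

(a, b) ≡ (-385, -35) mod (ℚ^×)²; places V = {2, 3, 5, 7, 11, 17, 41, ∞}.
(a,b)_∞: sgn(-385)=−, sgn(-35)=−, so -1.
(a,b)_11: α=3, u≡1; β=4, v≡9 (mod 11); (1|11)=+1, (9|11)=+1; sign (−1)^0·+1^4·+1^3 = +1.
(a,b)_41: α=0, u≡2; β=2, v≡17 (mod 41); (2|41)=+1, (17|41)=-1; sign (−1)^0·+1^2·-1^0 = +1.
(a,b)_7: α=1, u≡4; β=1, v≡2 (mod 7); (4|7)=+1, (2|7)=+1; sign (−1)^1·+1^1·+1^1 = -1.
(a,b)_3: α=-4, u≡2; β=-6, v≡1 (mod 3); (2|3)=-1, (1|3)=+1; sign (−1)^0·-1^-6·+1^-4 = +1.
(a,b)_2: α=6, β=-6; u≡7, v≡5 (mod 8); ε(u)ε(v)=1·0, αω(v)=6·1, βω(u)=-6·0; sum ≡ 0  ⇒  +1.
(a,b)_17: α=0, u≡12; β=2, v≡1 (mod 17); (12|17)=-1, (1|17)=+1; sign (−1)^0·-1^2·+1^0 = +1.
(a,b)_5: α=1, u≡2; β=1, v≡2 (mod 5); (2|5)=-1, (2|5)=-1; sign (−1)^0·-1^1·-1^1 = +1.
(-385, -35 / ℚ) ramifies at {7, ∞}: a division algebra.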